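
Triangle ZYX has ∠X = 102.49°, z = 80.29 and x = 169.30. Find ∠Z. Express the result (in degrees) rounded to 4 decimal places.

Law of sines: sin Z = z·sin X/x ≈ 0.46302.
Since x ≥ z, only the acute value applies: ∠Z ≈ 27.58°.
Then ∠Y = 180° − ∠X − ∠Z ≈ 49.93°.

27.5824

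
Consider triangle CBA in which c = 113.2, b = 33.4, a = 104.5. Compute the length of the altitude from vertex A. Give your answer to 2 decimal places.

h_A ≈ 33.19

Semiperimeter s = (113.2 + 33.4 + 104.5)/2 = 125.55.
Heron's formula: area = √(125.55·12.35·92.15·21.05) ≈ 1734.3.
The altitude from A has length 2·area/a ≈ 33.192.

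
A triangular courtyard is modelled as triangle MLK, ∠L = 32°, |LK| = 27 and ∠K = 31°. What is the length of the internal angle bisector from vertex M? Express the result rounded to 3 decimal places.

The third angle is ∠M = 180° − ∠L − ∠K = 117.00°.
Law of sines: |KM| = |LK|·sin L/sin M ≈ 16.058.
Law of sines: |ML| = |LK|·sin K/sin M ≈ 15.607.
The bisector from M has length 2·|KM|·|ML|·cos(∠M/2)/(|KM|+|ML|) ≈ 8.2708.

8.271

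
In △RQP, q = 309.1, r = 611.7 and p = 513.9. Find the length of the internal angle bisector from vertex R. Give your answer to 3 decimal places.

By the law of cosines, cos R = (q² + p² − r²) / (2·q·p) ≈ -0.04577, so ∠R ≈ 92.62°.
The bisector from R has length 2·q·p·cos(∠R/2)/(q+p) ≈ 266.64.

266.636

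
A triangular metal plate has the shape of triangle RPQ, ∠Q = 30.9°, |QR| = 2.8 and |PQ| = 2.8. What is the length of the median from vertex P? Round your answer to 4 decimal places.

By the law of cosines, |RP|² = |PQ|² + |QR|² − 2·|PQ|·|QR|·cos Q = 2.2255, so |RP| ≈ 1.4918.
Median from P: ½√(2·|RP|² + 2·|PQ|² − |QR|²) ≈ 1.7529.

1.7529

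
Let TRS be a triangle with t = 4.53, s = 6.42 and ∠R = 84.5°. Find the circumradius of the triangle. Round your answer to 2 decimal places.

By the law of cosines, r² = s² + t² − 2·s·t·cos R = 56.162, so r ≈ 7.4942.
Area = ½·s·t·sin R ≈ 14.474.
Circumradius = r/(2 sin R) ≈ 3.7644.

3.76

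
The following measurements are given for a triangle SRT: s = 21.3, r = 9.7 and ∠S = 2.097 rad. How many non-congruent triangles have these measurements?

1

r·sin S = 9.7·sin(2.097 rad) ≈ 8.388.
Since ∠S is not acute, a triangle exists only if s > r; here s > r, so there is exactly one triangle.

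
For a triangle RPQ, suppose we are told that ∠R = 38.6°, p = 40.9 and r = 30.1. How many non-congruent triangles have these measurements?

p·sin R = 40.9·sin(38.6°) ≈ 25.52.
Since p sin R < r < p (25.52 < 30.1 < 40.9), two triangles exist.

2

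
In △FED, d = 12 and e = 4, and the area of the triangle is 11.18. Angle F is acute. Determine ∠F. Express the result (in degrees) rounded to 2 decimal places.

∠F ≈ 27.76°

From area = ½·e·d·sin F, we get sin F = 2·area/(e·d) ≈ 0.46583.
Taking the acute solution, ∠F ≈ 27.76°.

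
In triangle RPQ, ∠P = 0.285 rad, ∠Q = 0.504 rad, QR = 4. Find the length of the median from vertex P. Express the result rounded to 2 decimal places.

The third angle is ∠R = π − ∠P − ∠Q = 2.353 rad.
Law of sines: PQ = QR·sin R/sin P ≈ 10.096.
Law of sines: RP = QR·sin Q/sin P ≈ 6.8706.
Median from P: ½√(2·RP² + 2·PQ² − QR²) ≈ 8.4005.

8.40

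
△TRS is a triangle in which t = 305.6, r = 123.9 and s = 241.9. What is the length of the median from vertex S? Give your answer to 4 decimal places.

m_S ≈ 199.3549

Median from S: ½√(2·t² + 2·r² − s²) ≈ 199.35.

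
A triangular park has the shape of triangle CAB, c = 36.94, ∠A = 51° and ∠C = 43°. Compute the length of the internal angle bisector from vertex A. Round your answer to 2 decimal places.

39.61

The third angle is ∠B = 180° − ∠C − ∠A = 86.00°.
Law of sines: a = c·sin A/sin C ≈ 42.094.
Law of sines: b = c·sin B/sin C ≈ 54.032.
The bisector from A has length 2·b·c·cos(∠A/2)/(b+c) ≈ 39.606.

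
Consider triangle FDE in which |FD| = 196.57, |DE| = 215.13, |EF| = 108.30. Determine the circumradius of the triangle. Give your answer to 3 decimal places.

By the law of cosines, cos F = (|EF|² + |FD|² − |DE|²) / (2·|EF|·|FD|) ≈ 0.09601, so ∠F ≈ 84.49°.
Circumradius = |DE|/(2 sin F) ≈ 108.06.

R ≈ 108.064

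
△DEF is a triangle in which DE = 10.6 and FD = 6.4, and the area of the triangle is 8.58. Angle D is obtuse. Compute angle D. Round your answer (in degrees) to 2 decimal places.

From area = ½·FD·DE·sin D, we get sin D = 2·area/(FD·DE) ≈ 0.25295.
Taking the obtuse solution, ∠D ≈ 165.35°.

∠D ≈ 165.35°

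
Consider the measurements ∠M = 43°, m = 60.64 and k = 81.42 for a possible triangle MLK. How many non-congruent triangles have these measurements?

2

k·sin M = 81.42·sin(43°) ≈ 55.53.
Since k sin M < m < k (55.53 < 60.64 < 81.42), two triangles exist.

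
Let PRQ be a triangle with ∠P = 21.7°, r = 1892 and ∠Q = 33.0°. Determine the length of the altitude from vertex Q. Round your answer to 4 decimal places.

The third angle is ∠R = 180° − ∠Q − ∠P = 125.30°.
Law of sines: p = r·sin P/sin R ≈ 857.16.
Law of sines: q = r·sin Q/sin R ≈ 1262.6.
Area = ½·r·p·sin Q ≈ 4.4163e+05.
The altitude from Q has length 2·area/q ≈ 699.56.

h_Q ≈ 699.5609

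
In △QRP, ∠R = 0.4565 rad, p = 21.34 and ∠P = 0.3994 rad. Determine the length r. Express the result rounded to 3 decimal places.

24.191

The third angle is ∠Q = π − ∠R − ∠P = 2.2857 rad.
Law of sines: r = p·sin R/sin P ≈ 24.191.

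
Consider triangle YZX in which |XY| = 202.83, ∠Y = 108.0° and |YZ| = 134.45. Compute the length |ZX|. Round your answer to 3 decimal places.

By the law of cosines, |ZX|² = |XY|² + |YZ|² − 2·|XY|·|YZ|·cos Y = 76071, so |ZX| ≈ 275.81.

275.810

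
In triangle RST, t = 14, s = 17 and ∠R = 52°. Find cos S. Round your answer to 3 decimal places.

cos S ≈ 0.255

By the law of cosines, r² = s² + t² − 2·s·t·cos R = 191.95, so r ≈ 13.854.
Law of cosines again: cos S = (t² + r² − s²)/(2·t·r) ≈ 0.25506, so ∠S ≈ 75.22°.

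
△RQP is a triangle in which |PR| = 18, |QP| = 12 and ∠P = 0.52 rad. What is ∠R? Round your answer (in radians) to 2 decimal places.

By the law of cosines, |RQ|² = |QP|² + |PR|² − 2·|QP|·|PR|·cos P = 93.102, so |RQ| ≈ 9.6489.
Law of cosines again: cos R = (|PR|² + |RQ|² − |QP|²)/(2·|PR|·|RQ|) ≈ 0.78622, so ∠R ≈ 0.666 rad.

∠R ≈ 0.67 rad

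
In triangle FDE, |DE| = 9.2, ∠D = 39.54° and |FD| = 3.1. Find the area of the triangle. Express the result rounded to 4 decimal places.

9.0782

Area = ½·|FD|·|DE|·sin D ≈ 9.0782.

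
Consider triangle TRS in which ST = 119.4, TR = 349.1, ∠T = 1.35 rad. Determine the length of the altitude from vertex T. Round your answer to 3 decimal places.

By the law of cosines, RS² = ST² + TR² − 2·ST·TR·cos T = 1.1787e+05, so RS ≈ 343.32.
Area = ½·ST·TR·sin T ≈ 20335.
The altitude from T has length 2·area/RS ≈ 118.46.

118.462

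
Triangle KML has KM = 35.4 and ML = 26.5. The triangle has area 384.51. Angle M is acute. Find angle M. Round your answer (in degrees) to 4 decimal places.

From area = ½·KM·ML·sin M, we get sin M = 2·area/(KM·ML) ≈ 0.81976.
Taking the acute solution, ∠M ≈ 55.06°.

55.0611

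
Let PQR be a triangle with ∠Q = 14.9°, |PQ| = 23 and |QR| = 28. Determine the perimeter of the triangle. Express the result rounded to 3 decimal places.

By the law of cosines, |RP|² = |PQ|² + |QR|² − 2·|PQ|·|QR|·cos Q = 68.308, so |RP| ≈ 8.2648.
Semiperimeter s = (28+8.2648+23)/2 = 29.632.
Perimeter = 28 + 8.2648 + 23 = 59.265.

perimeter ≈ 59.265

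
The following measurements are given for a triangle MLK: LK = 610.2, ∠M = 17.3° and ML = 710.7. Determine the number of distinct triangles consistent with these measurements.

2

ML·sin M = 710.7·sin(17.3°) ≈ 211.3.
Since ML sin M < LK < ML (211.3 < 610.2 < 710.7), two triangles exist.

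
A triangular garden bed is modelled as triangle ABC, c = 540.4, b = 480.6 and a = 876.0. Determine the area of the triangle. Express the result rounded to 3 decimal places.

Semiperimeter s = (876 + 480.6 + 540.4)/2 = 948.5.
Heron's formula: area = √(948.5·72.5·467.9·408.1) ≈ 1.1459e+05.

area ≈ 114590.204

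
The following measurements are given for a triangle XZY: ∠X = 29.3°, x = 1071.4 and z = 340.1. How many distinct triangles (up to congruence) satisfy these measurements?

1

z·sin X = 340.1·sin(29.3°) ≈ 166.4.
Since x ≥ z, exactly one triangle exists.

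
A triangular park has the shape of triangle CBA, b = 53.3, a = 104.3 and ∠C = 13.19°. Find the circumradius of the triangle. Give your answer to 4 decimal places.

By the law of cosines, c² = b² + a² − 2·b·a·cos C = 2894.3, so c ≈ 53.799.
Area = ½·b·a·sin C ≈ 634.25.
Circumradius = c/(2 sin C) ≈ 117.89.

R ≈ 117.8864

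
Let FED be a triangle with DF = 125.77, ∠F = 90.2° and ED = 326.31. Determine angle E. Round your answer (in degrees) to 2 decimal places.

∠E ≈ 22.67°

Law of sines: sin E = DF·sin F/ED ≈ 0.38543.
Since ED ≥ DF, only the acute value applies: ∠E ≈ 22.67°.
Then ∠D = 180° − ∠F − ∠E ≈ 67.13°.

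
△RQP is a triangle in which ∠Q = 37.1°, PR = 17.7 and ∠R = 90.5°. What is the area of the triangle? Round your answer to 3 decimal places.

area ≈ 205.739

The third angle is ∠P = 180° − ∠R − ∠Q = 52.40°.
Law of sines: QP = PR·sin R/sin Q ≈ 29.342.
Law of sines: RQ = PR·sin P/sin Q ≈ 23.248.
Area = ½·PR·QP·sin P ≈ 205.74.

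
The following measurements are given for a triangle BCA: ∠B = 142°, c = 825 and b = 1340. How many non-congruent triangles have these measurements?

1

c·sin B = 825·sin(142°) ≈ 507.9.
Since ∠B is not acute, a triangle exists only if b > c; here b > c, so there is exactly one triangle.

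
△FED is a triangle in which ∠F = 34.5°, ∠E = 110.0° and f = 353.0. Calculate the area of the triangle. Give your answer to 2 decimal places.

area ≈ 60024.87

The third angle is ∠D = 180° − ∠F − ∠E = 35.50°.
Law of sines: e = f·sin E/sin F ≈ 585.64.
Law of sines: d = f·sin D/sin F ≈ 361.91.
Area = ½·f·e·sin D ≈ 60025.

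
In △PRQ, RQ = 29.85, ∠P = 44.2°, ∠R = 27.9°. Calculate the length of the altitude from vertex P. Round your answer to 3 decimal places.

The third angle is ∠Q = 180° − ∠P − ∠R = 107.90°.
Law of sines: QP = RQ·sin R/sin P ≈ 20.035.
Law of sines: PR = RQ·sin Q/sin P ≈ 40.744.
Area = ½·RQ·QP·sin Q ≈ 284.55.
The altitude from P has length 2·area/RQ ≈ 19.065.

h_P ≈ 19.065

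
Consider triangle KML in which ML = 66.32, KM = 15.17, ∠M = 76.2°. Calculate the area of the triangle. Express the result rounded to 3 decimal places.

Area = ½·KM·ML·sin M ≈ 488.52.

area ≈ 488.517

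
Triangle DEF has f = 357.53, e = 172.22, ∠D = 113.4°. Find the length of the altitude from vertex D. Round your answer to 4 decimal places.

h_D ≈ 124.3864

By the law of cosines, d² = e² + f² − 2·e·f·cos D = 2.064e+05, so d ≈ 454.31.
Area = ½·e·f·sin D ≈ 28255.
The altitude from D has length 2·area/d ≈ 124.39.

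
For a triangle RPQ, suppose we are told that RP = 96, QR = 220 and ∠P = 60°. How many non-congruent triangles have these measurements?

RP·sin P = 96·sin(60°) ≈ 83.14.
Since QR ≥ RP, exactly one triangle exists.

1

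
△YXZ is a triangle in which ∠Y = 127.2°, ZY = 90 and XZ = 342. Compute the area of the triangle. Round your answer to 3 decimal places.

10035.859

Law of sines: sin X = ZY·sin Y/XZ ≈ 0.20961.
Since XZ ≥ ZY, only the acute value applies: ∠X ≈ 12.10°.
Then ∠Z = 180° − ∠Y − ∠X ≈ 40.70°.
Law of sines gives YX = XZ·sin Z/sin Y ≈ 279.99.
Area = ½·XZ·ZY·sin Z ≈ 10036.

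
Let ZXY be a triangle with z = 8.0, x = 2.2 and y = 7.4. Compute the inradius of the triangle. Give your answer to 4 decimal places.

Semiperimeter s = (8 + 2.2 + 7.4)/2 = 8.8.
Heron's formula: area = √(8.8·0.8·6.6·1.4) ≈ 8.0653.
Inradius = area/s = 8.0653/8.8 ≈ 0.91652.

r ≈ 0.9165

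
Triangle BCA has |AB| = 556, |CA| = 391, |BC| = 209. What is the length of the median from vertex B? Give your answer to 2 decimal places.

371.74

Median from B: ½√(2·|AB|² + 2·|BC|² − |CA|²) ≈ 371.74.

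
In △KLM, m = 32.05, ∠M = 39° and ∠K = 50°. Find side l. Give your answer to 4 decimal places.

50.9202

The third angle is ∠L = 180° − ∠M − ∠K = 91.00°.
Law of sines: l = m·sin L/sin M ≈ 50.92.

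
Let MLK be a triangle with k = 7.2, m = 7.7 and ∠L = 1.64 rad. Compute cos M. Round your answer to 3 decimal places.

By the law of cosines, l² = k² + m² − 2·k·m·cos L = 118.8, so l ≈ 10.899.
Law of cosines again: cos M = (l² + k² − m²)/(2·l·k) ≈ 0.70944, so ∠M ≈ 0.782 rad.

cos M ≈ 0.709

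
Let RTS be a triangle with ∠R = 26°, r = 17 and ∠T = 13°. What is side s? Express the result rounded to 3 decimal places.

The third angle is ∠S = 180° − ∠R − ∠T = 141.00°.
Law of sines: s = r·sin S/sin R ≈ 24.405.

24.405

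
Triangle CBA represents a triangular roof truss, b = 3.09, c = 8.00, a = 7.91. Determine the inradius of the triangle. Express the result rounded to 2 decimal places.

1.27

Semiperimeter s = (8 + 3.09 + 7.91)/2 = 9.5.
Heron's formula: area = √(9.5·1.5·6.41·1.59) ≈ 12.051.
Inradius = area/s = 12.051/9.5 ≈ 1.2686.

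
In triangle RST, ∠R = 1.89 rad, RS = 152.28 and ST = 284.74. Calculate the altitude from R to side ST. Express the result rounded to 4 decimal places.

Law of sines: sin T = RS·sin R/ST ≈ 0.50779.
Since ST ≥ RS, only the acute value applies: ∠T ≈ 0.533 rad.
Then ∠S = π − ∠R − ∠T ≈ 0.719 rad.
Law of sines gives TR = ST·sin S/sin R ≈ 197.51.
Area = ½·ST·RS·sin S ≈ 14279.
The altitude from R has length 2·area/ST ≈ 100.29.

h_R ≈ 100.2939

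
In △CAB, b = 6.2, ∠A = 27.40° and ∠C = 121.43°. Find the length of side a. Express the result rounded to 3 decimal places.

5.513

The third angle is ∠B = 180° − ∠C − ∠A = 31.17°.
Law of sines: a = b·sin A/sin B ≈ 5.5127.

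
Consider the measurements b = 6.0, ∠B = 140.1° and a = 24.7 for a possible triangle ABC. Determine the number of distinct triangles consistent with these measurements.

0

a·sin B = 24.7·sin(140.1°) ≈ 15.84.
Since ∠B is not acute, a triangle exists only if b > a; here b ≤ a, so there is no triangle.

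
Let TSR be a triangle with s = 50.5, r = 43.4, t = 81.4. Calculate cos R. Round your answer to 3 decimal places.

0.887

By the law of cosines, cos R = (t² + s² − r²) / (2·t·s) ≈ 0.88703, so ∠R ≈ 27.50°.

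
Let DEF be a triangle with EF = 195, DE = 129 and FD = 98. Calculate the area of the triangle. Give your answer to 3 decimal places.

Semiperimeter s = (195 + 98 + 129)/2 = 211.
Heron's formula: area = √(211·16·113·82) ≈ 5593.

area ≈ 5593.033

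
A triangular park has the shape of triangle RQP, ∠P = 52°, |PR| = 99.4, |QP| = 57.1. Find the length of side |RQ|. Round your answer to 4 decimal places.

78.4353

By the law of cosines, |RQ|² = |QP|² + |PR|² − 2·|QP|·|PR|·cos P = 6152.1, so |RQ| ≈ 78.435.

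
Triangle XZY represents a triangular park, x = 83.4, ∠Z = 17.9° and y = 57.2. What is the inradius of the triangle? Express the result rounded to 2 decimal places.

8.40

By the law of cosines, z² = y² + x² − 2·y·x·cos Z = 1148.3, so z ≈ 33.886.
Area = ½·y·x·sin Z ≈ 733.12.
Semiperimeter s = (83.4+33.886+57.2)/2 = 87.243.
Inradius = area/s = 733.12/87.243 ≈ 8.4032.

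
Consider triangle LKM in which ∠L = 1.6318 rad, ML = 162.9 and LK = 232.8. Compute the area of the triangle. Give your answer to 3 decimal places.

Area = ½·ML·LK·sin L ≈ 18926.

area ≈ 18926.289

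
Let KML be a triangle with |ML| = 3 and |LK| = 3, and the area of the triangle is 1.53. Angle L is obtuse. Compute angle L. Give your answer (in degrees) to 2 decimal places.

From area = ½·|ML|·|LK|·sin L, we get sin L = 2·area/(|ML|·|LK|) ≈ 0.34000.
Taking the obtuse solution, ∠L ≈ 160.12°.

160.12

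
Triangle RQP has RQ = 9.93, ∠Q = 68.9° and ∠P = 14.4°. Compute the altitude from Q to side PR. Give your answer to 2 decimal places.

h_Q ≈ 9.86

The third angle is ∠R = 180° − ∠Q − ∠P = 96.70°.
Law of sines: QP = RQ·sin R/sin P ≈ 39.657.
Law of sines: PR = RQ·sin Q/sin P ≈ 37.252.
Area = ½·RQ·QP·sin Q ≈ 183.69.
The altitude from Q has length 2·area/PR ≈ 9.8622.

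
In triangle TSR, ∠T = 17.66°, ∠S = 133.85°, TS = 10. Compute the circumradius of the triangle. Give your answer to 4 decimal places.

10.4821

The third angle is ∠R = 180° − ∠T − ∠S = 28.49°.
Law of sines: SR = TS·sin T/sin R ≈ 6.3598.
Law of sines: RT = TS·sin S/sin R ≈ 15.118.
Circumradius = TS/(2 sin R) ≈ 10.482.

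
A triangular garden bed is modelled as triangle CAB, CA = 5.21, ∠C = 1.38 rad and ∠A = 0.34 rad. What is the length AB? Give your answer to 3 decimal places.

The third angle is ∠B = π − ∠C − ∠A = 1.422 rad.
Law of sines: AB = CA·sin C/sin B ≈ 5.1729.

5.173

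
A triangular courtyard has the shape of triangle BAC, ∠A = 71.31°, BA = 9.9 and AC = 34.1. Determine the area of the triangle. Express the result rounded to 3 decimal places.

Area = ½·BA·AC·sin A ≈ 159.89.

area ≈ 159.894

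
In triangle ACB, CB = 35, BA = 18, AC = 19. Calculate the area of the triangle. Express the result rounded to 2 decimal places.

area ≈ 104.96

Semiperimeter s = (35 + 18 + 19)/2 = 36.
Heron's formula: area = √(36·1·18·17) ≈ 104.96.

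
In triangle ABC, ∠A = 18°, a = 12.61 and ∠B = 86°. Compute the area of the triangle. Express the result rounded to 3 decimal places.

The third angle is ∠C = 180° − ∠A − ∠B = 76.00°.
Law of sines: b = a·sin B/sin A ≈ 40.707.
Law of sines: c = a·sin C/sin A ≈ 39.595.
Area = ½·a·b·sin C ≈ 249.04.

249.036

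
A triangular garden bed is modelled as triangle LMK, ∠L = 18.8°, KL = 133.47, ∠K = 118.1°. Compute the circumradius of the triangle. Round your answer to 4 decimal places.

97.6695

The third angle is ∠M = 180° − ∠K − ∠L = 43.10°.
Law of sines: MK = KL·sin L/sin M ≈ 62.951.
Law of sines: LM = KL·sin K/sin M ≈ 172.31.
Circumradius = KL/(2 sin M) ≈ 97.669.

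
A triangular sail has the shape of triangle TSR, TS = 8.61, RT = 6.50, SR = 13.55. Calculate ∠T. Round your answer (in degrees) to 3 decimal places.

126.910

By the law of cosines, cos T = (RT² + TS² − SR²) / (2·RT·TS) ≈ -0.60056, so ∠T ≈ 126.91°.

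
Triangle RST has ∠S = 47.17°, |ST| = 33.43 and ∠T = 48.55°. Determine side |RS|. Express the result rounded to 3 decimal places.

25.182

The third angle is ∠R = 180° − ∠S − ∠T = 84.28°.
Law of sines: |RS| = |ST|·sin T/sin R ≈ 25.182.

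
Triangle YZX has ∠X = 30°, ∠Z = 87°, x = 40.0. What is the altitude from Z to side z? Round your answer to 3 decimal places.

h_Z ≈ 35.640

The third angle is ∠Y = 180° − ∠Z − ∠X = 63.00°.
Law of sines: y = x·sin Y/sin X ≈ 71.281.
Law of sines: z = x·sin Z/sin X ≈ 79.89.
Area = ½·x·y·sin Z ≈ 1423.7.
The altitude from Z has length 2·area/z ≈ 35.64.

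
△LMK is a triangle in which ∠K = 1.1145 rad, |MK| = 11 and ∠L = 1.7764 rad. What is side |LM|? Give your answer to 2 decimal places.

10.09

The third angle is ∠M = π − ∠K − ∠L = 0.2507 rad.
Law of sines: |LM| = |MK|·sin K/sin L ≈ 10.087.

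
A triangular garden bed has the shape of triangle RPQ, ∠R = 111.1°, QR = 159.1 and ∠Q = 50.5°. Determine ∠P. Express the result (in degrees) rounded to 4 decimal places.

The third angle is ∠P = 180° − ∠Q − ∠R = 18.40°.

18.4000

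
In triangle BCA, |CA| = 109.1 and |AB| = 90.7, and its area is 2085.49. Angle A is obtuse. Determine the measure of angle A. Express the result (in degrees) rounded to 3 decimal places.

155.070

From area = ½·|CA|·|AB|·sin A, we get sin A = 2·area/(|CA|·|AB|) ≈ 0.42151.
Taking the obtuse solution, ∠A ≈ 155.07°.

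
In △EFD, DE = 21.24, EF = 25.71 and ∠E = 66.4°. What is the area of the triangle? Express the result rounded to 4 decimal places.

Area = ½·DE·EF·sin E ≈ 250.2.

250.2039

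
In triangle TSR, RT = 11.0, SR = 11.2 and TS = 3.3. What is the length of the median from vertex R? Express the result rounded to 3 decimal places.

Median from R: ½√(2·SR² + 2·RT² − TS²) ≈ 10.977.

10.977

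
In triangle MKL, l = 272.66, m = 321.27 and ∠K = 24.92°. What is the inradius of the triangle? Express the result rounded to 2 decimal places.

By the law of cosines, k² = l² + m² − 2·l·m·cos K = 18674, so k ≈ 136.65.
Area = ½·l·m·sin K ≈ 18455.
Semiperimeter s = (321.27+136.65+272.66)/2 = 365.29.
Inradius = area/s = 18455/365.29 ≈ 50.52.

50.52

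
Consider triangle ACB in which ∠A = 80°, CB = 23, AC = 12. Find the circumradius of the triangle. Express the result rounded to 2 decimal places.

R ≈ 11.68

Law of sines: sin B = AC·sin A/CB ≈ 0.51381.
Since CB ≥ AC, only the acute value applies: ∠B ≈ 30.92°.
Then ∠C = 180° − ∠A − ∠B ≈ 69.08°.
Law of sines gives BA = CB·sin C/sin A ≈ 21.816.
Circumradius = CB/(2 sin A) ≈ 11.677.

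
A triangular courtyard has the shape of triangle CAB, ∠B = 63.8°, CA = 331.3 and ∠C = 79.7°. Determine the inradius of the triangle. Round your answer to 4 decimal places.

78.3085

The third angle is ∠A = 180° − ∠B − ∠C = 36.50°.
Law of sines: AB = CA·sin C/sin B ≈ 363.29.
Law of sines: BC = CA·sin A/sin B ≈ 219.63.
Area = ½·CA·AB·sin A ≈ 35795.
Semiperimeter s = (363.29+219.63+331.3)/2 = 457.11.
Inradius = area/s = 35795/457.11 ≈ 78.308.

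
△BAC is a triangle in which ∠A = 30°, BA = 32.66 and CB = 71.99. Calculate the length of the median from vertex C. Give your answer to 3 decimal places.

Law of sines: sin C = BA·sin A/CB ≈ 0.22684.
Since CB ≥ BA, only the acute value applies: ∠C ≈ 13.11°.
Then ∠B = 180° − ∠A − ∠C ≈ 136.89°.
Law of sines gives AC = CB·sin B/sin A ≈ 98.398.
Median from C: ½√(2·AC² + 2·CB² − BA²) ≈ 84.65.

84.650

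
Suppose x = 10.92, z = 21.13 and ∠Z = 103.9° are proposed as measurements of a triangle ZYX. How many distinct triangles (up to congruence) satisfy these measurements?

x·sin Z = 10.92·sin(103.9°) ≈ 10.6.
Since ∠Z is not acute, a triangle exists only if z > x; here z > x, so there is exactly one triangle.

1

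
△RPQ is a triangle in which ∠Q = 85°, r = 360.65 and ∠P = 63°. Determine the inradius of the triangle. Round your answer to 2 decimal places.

The third angle is ∠R = 180° − ∠P − ∠Q = 32.00°.
Law of sines: p = r·sin P/sin R ≈ 606.4.
Law of sines: q = r·sin Q/sin R ≈ 677.99.
Area = ½·r·p·sin Q ≈ 1.0893e+05.
Semiperimeter s = (360.65+606.4+677.99)/2 = 822.52.
Inradius = area/s = 1.0893e+05/822.52 ≈ 132.44.

132.44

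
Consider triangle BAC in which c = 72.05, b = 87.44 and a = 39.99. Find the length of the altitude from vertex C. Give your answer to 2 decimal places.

39.55

Semiperimeter s = (87.44 + 39.99 + 72.05)/2 = 99.74.
Heron's formula: area = √(99.74·12.3·59.75·27.69) ≈ 1424.7.
The altitude from C has length 2·area/c ≈ 39.547.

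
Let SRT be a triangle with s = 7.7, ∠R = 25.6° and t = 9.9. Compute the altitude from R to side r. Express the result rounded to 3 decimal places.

By the law of cosines, r² = t² + s² − 2·t·s·cos R = 19.807, so r ≈ 4.4505.
Area = ½·t·s·sin R ≈ 16.469.
The altitude from R has length 2·area/r ≈ 7.401.

h_R ≈ 7.401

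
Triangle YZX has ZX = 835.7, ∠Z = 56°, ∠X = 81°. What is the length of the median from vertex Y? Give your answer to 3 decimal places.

The third angle is ∠Y = 180° − ∠Z − ∠X = 43.00°.
Law of sines: XY = ZX·sin Z/sin Y ≈ 1015.9.
Law of sines: YZ = ZX·sin X/sin Y ≈ 1210.3.
Median from Y: ½√(2·XY² + 2·YZ² − ZX²) ≈ 1036.2.

1036.242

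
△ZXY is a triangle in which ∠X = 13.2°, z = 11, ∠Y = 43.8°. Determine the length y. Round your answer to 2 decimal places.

The third angle is ∠Z = 180° − ∠X − ∠Y = 123.00°.
Law of sines: y = z·sin Y/sin Z ≈ 9.0781.

9.08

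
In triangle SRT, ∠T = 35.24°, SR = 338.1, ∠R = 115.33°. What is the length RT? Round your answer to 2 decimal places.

287.92

The third angle is ∠S = 180° − ∠R − ∠T = 29.43°.
Law of sines: RT = SR·sin S/sin T ≈ 287.92.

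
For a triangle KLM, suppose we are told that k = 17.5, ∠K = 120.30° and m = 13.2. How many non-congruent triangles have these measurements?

m·sin K = 13.2·sin(120.30°) ≈ 11.4.
Since ∠K is not acute, a triangle exists only if k > m; here k > m, so there is exactly one triangle.

1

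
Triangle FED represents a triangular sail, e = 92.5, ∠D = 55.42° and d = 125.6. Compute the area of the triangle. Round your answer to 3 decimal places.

5802.327

Law of sines: sin E = e·sin D/d ≈ 0.60636.
Since d ≥ e, only the acute value applies: ∠E ≈ 37.33°.
Then ∠F = 180° − ∠D − ∠E ≈ 87.25°.
Law of sines gives f = d·sin F/sin D ≈ 152.38.
Area = ½·d·e·sin F ≈ 5802.3.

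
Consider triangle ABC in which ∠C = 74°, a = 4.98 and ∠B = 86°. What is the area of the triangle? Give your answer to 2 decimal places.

area ≈ 34.77

The third angle is ∠A = 180° − ∠B − ∠C = 20.00°.
Law of sines: b = a·sin B/sin A ≈ 14.525.
Law of sines: c = a·sin C/sin A ≈ 13.996.
Area = ½·a·b·sin C ≈ 34.766.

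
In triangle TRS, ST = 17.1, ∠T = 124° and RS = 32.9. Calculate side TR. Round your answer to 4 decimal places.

20.1268

Law of sines: sin R = ST·sin T/RS ≈ 0.43090.
Since RS ≥ ST, only the acute value applies: ∠R ≈ 25.52°.
Then ∠S = 180° − ∠T − ∠R ≈ 30.48°.
Law of sines gives TR = RS·sin S/sin T ≈ 20.127.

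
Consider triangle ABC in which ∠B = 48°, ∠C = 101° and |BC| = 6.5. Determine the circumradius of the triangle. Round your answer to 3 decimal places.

The third angle is ∠A = 180° − ∠B − ∠C = 31.00°.
Law of sines: |CA| = |BC|·sin B/sin A ≈ 9.3788.
Law of sines: |AB| = |BC|·sin C/sin A ≈ 12.389.
Circumradius = |BC|/(2 sin A) ≈ 6.3102.

6.310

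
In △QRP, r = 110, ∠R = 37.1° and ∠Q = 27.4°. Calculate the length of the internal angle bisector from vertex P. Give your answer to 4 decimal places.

The third angle is ∠P = 180° − ∠Q − ∠R = 115.50°.
Law of sines: q = r·sin Q/sin R ≈ 83.921.
Law of sines: p = r·sin P/sin R ≈ 164.59.
The bisector from P has length 2·q·r·cos(∠P/2)/(q+r) ≈ 50.804.

50.8039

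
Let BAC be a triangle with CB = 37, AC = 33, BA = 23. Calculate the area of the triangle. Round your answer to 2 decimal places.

Semiperimeter s = (33 + 37 + 23)/2 = 46.5.
Heron's formula: area = √(46.5·13.5·9.5·23.5) ≈ 374.36.

area ≈ 374.36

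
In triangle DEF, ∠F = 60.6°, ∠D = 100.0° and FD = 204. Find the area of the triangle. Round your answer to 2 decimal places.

The third angle is ∠E = 180° − ∠F − ∠D = 19.40°.
Law of sines: EF = FD·sin D/sin E ≈ 604.83.
Law of sines: DE = FD·sin F/sin E ≈ 535.06.
Area = ½·FD·EF·sin F ≈ 53747.

area ≈ 53747.43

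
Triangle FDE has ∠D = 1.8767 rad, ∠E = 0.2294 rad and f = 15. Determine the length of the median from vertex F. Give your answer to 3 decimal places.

9.481

The third angle is ∠F = π − ∠D − ∠E = 1.0355 rad.
Law of sines: d = f·sin D/sin F ≈ 16.63.
Law of sines: e = f·sin E/sin F ≈ 3.9656.
Median from F: ½√(2·d² + 2·e² − f²) ≈ 9.4811.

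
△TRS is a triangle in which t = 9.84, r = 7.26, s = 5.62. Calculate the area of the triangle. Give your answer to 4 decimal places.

Semiperimeter p = (9.84 + 7.26 + 5.62)/2 = 11.36.
Heron's formula: area = √(11.36·1.52·4.1·5.74) ≈ 20.159.

20.1585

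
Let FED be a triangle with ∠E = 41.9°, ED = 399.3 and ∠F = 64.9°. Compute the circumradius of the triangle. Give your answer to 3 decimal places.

220.469

The third angle is ∠D = 180° − ∠F − ∠E = 73.20°.
Law of sines: DF = ED·sin E/sin F ≈ 294.47.
Law of sines: FE = ED·sin D/sin F ≈ 422.12.
Circumradius = ED/(2 sin F) ≈ 220.47.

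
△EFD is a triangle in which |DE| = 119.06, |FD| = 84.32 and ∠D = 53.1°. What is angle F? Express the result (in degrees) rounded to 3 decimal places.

82.323

By the law of cosines, |EF|² = |FD|² + |DE|² − 2·|FD|·|DE|·cos D = 9229.7, so |EF| ≈ 96.072.
Law of cosines again: cos F = (|EF|² + |FD|² − |DE|²)/(2·|EF|·|FD|) ≈ 0.13359, so ∠F ≈ 82.32°.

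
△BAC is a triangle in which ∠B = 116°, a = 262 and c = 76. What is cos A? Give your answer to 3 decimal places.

0.630

By the law of cosines, b² = a² + c² − 2·a·c·cos B = 91878, so b ≈ 303.11.
Law of cosines again: cos A = (c² + b² − a²)/(2·c·b) ≈ 0.62964, so ∠A ≈ 50.98°.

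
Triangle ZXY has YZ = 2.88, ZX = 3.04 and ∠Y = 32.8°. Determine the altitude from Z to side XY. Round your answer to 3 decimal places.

h_Z ≈ 1.560

Law of sines: sin X = YZ·sin Y/ZX ≈ 0.51320.
Since ZX ≥ YZ, only the acute value applies: ∠X ≈ 30.88°.
Then ∠Z = 180° − ∠Y − ∠X ≈ 116.32°.
Law of sines gives XY = ZX·sin Z/sin Y ≈ 5.03.
Area = ½·ZX·YZ·sin Z ≈ 3.9237.
The altitude from Z has length 2·area/XY ≈ 1.5601.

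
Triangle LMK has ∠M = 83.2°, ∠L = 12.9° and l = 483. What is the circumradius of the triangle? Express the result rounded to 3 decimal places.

R ≈ 1081.746

The third angle is ∠K = 180° − ∠L − ∠M = 83.90°.
Law of sines: m = l·sin M/sin L ≈ 2148.3.
Law of sines: k = l·sin K/sin L ≈ 2151.2.
Circumradius = l/(2 sin L) ≈ 1081.7.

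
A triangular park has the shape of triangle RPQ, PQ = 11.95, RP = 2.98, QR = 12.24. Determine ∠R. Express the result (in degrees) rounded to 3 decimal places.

By the law of cosines, cos R = (QR² + RP² − PQ²) / (2·QR·RP) ≈ 0.21789, so ∠R ≈ 77.41°.

∠R ≈ 77.415°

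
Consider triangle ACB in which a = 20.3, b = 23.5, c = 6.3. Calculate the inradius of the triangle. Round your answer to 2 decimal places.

2.35

Semiperimeter s = (20.3 + 6.3 + 23.5)/2 = 25.05.
Heron's formula: area = √(25.05·4.75·18.75·1.55) ≈ 58.805.
Inradius = area/s = 58.805/25.05 ≈ 2.3475.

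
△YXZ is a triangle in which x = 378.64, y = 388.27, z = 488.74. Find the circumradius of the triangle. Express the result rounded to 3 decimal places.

By the law of cosines, cos Y = (x² + z² − y²) / (2·x·z) ≈ 0.62543, so ∠Y ≈ 51.29°.
Circumradius = y/(2 sin Y) ≈ 248.8.

R ≈ 248.803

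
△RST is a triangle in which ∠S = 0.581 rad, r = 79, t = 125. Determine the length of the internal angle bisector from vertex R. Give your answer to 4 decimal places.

87.7215

By the law of cosines, s² = t² + r² − 2·t·r·cos S = 5356.7, so s ≈ 73.189.
Law of cosines again: cos R = (s² + t² − r²)/(2·s·t) ≈ 0.80562, so ∠R ≈ 0.634 rad.
The bisector from R has length 2·s·t·cos(∠R/2)/(s+t) ≈ 87.721.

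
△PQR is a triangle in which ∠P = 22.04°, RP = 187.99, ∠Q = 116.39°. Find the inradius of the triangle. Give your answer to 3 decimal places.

r ≈ 24.196

The third angle is ∠R = 180° − ∠P − ∠Q = 41.57°.
Law of sines: QR = RP·sin P/sin Q ≈ 78.751.
Law of sines: PQ = RP·sin R/sin Q ≈ 139.25.
Area = ½·RP·QR·sin R ≈ 4911.6.
Semiperimeter s = (78.751+187.99+139.25)/2 = 202.99.
Inradius = area/s = 4911.6/202.99 ≈ 24.196.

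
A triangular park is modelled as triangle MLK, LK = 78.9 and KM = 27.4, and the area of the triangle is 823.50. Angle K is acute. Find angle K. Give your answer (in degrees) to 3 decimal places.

From area = ½·LK·KM·sin K, we get sin K = 2·area/(LK·KM) ≈ 0.76184.
Taking the acute solution, ∠K ≈ 49.63°.

∠K ≈ 49.627°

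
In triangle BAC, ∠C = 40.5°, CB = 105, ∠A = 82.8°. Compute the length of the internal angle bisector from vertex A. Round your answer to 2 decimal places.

t_A ≈ 58.03

The third angle is ∠B = 180° − ∠A − ∠C = 56.70°.
Law of sines: AC = CB·sin B/sin A ≈ 88.457.
Law of sines: BA = CB·sin C/sin A ≈ 68.734.
The bisector from A has length 2·BA·AC·cos(∠A/2)/(BA+AC) ≈ 58.027.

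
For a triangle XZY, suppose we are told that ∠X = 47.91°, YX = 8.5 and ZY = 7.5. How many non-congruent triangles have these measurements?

2

YX·sin X = 8.5·sin(47.91°) ≈ 6.308.
Since YX sin X < ZY < YX (6.308 < 7.5 < 8.5), two triangles exist.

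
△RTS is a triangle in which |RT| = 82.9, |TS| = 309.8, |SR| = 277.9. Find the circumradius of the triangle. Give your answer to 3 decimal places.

By the law of cosines, cos R = (|SR|² + |RT|² − |TS|²) / (2·|SR|·|RT|) ≈ -0.25773, so ∠R ≈ 104.94°.
Circumradius = |TS|/(2 sin R) ≈ 160.32.

160.316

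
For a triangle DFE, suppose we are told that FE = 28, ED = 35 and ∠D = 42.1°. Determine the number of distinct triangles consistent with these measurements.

ED·sin D = 35·sin(42.1°) ≈ 23.46.
Since ED sin D < FE < ED (23.46 < 28 < 35), two triangles exist.

2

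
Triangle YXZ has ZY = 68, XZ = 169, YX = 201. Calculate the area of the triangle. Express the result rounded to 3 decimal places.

Semiperimeter s = (169 + 68 + 201)/2 = 219.
Heron's formula: area = √(219·50·151·18) ≈ 5455.5.

area ≈ 5455.465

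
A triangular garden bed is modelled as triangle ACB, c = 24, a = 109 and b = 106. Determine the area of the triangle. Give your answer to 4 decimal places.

1271.8830

Semiperimeter s = (109 + 24 + 106)/2 = 119.5.
Heron's formula: area = √(119.5·10.5·95.5·13.5) ≈ 1271.9.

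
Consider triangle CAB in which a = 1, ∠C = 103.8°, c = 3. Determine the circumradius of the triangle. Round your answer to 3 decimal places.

R ≈ 1.545

Law of sines: sin A = a·sin C/c ≈ 0.32371.
Since c ≥ a, only the acute value applies: ∠A ≈ 18.89°.
Then ∠B = 180° − ∠C − ∠A ≈ 57.31°.
Law of sines gives b = c·sin B/sin C ≈ 2.5999.
Circumradius = c/(2 sin C) ≈ 1.5446.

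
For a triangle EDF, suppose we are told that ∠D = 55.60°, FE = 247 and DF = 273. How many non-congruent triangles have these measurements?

DF·sin D = 273·sin(55.60°) ≈ 225.3.
Since DF sin D < FE < DF (225.3 < 247 < 273), two triangles exist.

2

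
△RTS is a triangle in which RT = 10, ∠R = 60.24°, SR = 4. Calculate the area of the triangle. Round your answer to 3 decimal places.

area ≈ 17.362

Area = ½·SR·RT·sin R ≈ 17.362.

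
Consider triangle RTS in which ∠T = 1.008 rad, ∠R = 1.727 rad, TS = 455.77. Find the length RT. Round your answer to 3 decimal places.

182.470

The third angle is ∠S = π − ∠R − ∠T = 0.407 rad.
Law of sines: RT = TS·sin S/sin R ≈ 182.47.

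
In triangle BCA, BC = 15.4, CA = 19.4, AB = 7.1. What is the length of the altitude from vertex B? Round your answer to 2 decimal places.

Semiperimeter s = (19.4 + 7.1 + 15.4)/2 = 20.95.
Heron's formula: area = √(20.95·1.55·13.85·5.55) ≈ 49.961.
The altitude from B has length 2·area/CA ≈ 5.1506.

5.15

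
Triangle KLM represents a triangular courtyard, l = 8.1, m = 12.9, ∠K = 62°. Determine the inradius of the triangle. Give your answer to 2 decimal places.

r ≈ 2.83

By the law of cosines, k² = l² + m² − 2·l·m·cos K = 133.91, so k ≈ 11.572.
Area = ½·l·m·sin K ≈ 46.13.
Semiperimeter s = (11.572+8.1+12.9)/2 = 16.286.
Inradius = area/s = 46.13/16.286 ≈ 2.8325.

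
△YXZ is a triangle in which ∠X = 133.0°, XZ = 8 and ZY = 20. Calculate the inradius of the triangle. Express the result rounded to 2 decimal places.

Law of sines: sin Y = XZ·sin X/ZY ≈ 0.29254.
Since ZY ≥ XZ, only the acute value applies: ∠Y ≈ 17.01°.
Then ∠Z = 180° − ∠X − ∠Y ≈ 29.99°.
Law of sines gives YX = ZY·sin Z/sin X ≈ 13.669.
Area = ½·ZY·XZ·sin Z ≈ 39.988.
Semiperimeter s = (8+20+13.669)/2 = 20.835.
Inradius = area/s = 39.988/20.835 ≈ 1.9193.

r ≈ 1.92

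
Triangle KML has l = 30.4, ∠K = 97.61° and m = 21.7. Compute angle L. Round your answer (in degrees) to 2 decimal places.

By the law of cosines, k² = m² + l² − 2·m·l·cos K = 1569.8, so k ≈ 39.62.
Law of cosines again: cos L = (k² + m² − l²)/(2·k·m) ≈ 0.64931, so ∠L ≈ 49.51°.

∠L ≈ 49.51°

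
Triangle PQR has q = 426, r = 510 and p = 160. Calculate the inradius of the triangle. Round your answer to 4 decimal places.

Semiperimeter s = (160 + 426 + 510)/2 = 548.
Heron's formula: area = √(548·388·122·38) ≈ 31396.
Inradius = area/s = 31396/548 ≈ 57.292.

57.2924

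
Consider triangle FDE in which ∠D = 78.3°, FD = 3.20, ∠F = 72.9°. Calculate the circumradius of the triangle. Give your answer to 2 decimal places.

R ≈ 3.32

The third angle is ∠E = 180° − ∠F − ∠D = 28.80°.
Law of sines: DE = FD·sin F/sin E ≈ 6.3488.
Law of sines: EF = FD·sin D/sin E ≈ 6.5044.
Circumradius = FD/(2 sin E) ≈ 3.3212.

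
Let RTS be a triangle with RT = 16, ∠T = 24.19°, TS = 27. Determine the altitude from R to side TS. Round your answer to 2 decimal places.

h_R ≈ 6.56

By the law of cosines, SR² = RT² + TS² − 2·RT·TS·cos T = 196.87, so SR ≈ 14.031.
Area = ½·RT·TS·sin T ≈ 88.509.
The altitude from R has length 2·area/TS ≈ 6.5562.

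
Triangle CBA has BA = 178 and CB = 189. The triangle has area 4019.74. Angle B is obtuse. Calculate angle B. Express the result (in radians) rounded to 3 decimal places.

∠B ≈ 2.900 rad

From area = ½·CB·BA·sin B, we get sin B = 2·area/(CB·BA) ≈ 0.23897.
Taking the obtuse solution, ∠B ≈ 2.900 rad.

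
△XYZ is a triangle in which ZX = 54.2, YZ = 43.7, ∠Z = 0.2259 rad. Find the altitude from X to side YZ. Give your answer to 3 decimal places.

12.140

By the law of cosines, XY² = YZ² + ZX² − 2·YZ·ZX·cos Z = 230.61, so XY ≈ 15.186.
Area = ½·YZ·ZX·sin Z ≈ 265.26.
The altitude from X has length 2·area/YZ ≈ 12.14.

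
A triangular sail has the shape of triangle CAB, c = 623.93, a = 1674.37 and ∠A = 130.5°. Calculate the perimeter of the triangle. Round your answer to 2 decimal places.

Law of sines: sin C = c·sin A/a ≈ 0.28335.
Since a ≥ c, only the acute value applies: ∠C ≈ 16.46°.
Then ∠B = 180° − ∠A − ∠C ≈ 33.04°.
Law of sines gives b = a·sin B/sin A ≈ 1200.5.
Semiperimeter s = (623.93+1674.4+1200.5)/2 = 1749.4.
Perimeter = 623.93 + 1674.4 + 1200.5 = 3498.8.

perimeter ≈ 3498.84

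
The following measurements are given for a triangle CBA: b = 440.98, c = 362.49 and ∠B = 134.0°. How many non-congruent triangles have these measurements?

1

c·sin B = 362.49·sin(134.0°) ≈ 260.8.
Since ∠B is not acute, a triangle exists only if b > c; here b > c, so there is exactly one triangle.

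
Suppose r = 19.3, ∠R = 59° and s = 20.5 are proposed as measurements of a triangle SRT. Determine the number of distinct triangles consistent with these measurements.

s·sin R = 20.5·sin(59°) ≈ 17.57.
Since s sin R < r < s (17.57 < 19.3 < 20.5), two triangles exist.

2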